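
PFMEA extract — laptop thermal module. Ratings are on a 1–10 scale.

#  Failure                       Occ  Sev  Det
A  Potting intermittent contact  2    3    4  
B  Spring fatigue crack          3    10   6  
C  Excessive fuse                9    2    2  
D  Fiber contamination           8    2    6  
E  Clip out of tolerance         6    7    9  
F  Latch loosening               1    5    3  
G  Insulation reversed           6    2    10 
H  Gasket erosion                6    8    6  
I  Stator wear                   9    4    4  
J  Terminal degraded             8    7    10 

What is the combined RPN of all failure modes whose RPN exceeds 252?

RPN = Severity × Occurrence × Detection:
  A: 3 × 2 × 4 = 24
  B: 10 × 3 × 6 = 180
  C: 2 × 9 × 2 = 36
  D: 2 × 8 × 6 = 96
  E: 7 × 6 × 9 = 378
  F: 5 × 1 × 3 = 15
  G: 2 × 6 × 10 = 120
  H: 8 × 6 × 6 = 288
  I: 4 × 9 × 4 = 144
  J: 7 × 8 × 10 = 560
RPN > 252: E (378), H (288), J (560).
Sum: 378 + 288 + 560 = 1226.

1226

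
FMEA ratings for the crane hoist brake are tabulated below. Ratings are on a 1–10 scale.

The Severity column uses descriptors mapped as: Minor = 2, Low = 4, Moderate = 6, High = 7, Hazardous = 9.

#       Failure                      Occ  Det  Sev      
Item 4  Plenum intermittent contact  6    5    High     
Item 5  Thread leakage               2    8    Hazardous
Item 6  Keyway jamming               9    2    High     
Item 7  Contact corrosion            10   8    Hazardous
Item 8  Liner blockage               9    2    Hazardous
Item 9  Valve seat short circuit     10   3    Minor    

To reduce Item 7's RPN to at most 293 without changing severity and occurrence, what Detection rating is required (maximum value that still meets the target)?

Item 7: S=9, O=10, D=8 → current RPN = 720.
Fixed product = 90. Need 90 × D ≤ 293, so D ≤ 293/90 = 3.26.
Maximum integer Detection rating = 3 (gives RPN 270; D=4 would give 360 > 293).

3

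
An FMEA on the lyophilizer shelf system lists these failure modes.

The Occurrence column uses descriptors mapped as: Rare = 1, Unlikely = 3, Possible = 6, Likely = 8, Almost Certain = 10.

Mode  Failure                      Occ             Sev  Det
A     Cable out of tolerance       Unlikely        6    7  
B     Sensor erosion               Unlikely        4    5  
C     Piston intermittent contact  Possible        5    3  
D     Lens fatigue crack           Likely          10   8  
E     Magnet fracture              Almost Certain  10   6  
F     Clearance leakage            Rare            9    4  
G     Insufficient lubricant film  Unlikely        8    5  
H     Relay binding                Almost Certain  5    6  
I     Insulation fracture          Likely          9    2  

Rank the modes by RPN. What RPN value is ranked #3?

RPN = Severity × Occurrence × Detection:
  A: 6 × 3 × 7 = 126
  B: 4 × 3 × 5 = 60
  C: 5 × 6 × 3 = 90
  D: 10 × 8 × 8 = 640
  E: 10 × 10 × 6 = 600
  F: 9 × 1 × 4 = 36
  G: 8 × 3 × 5 = 120
  H: 5 × 10 × 6 = 300
  I: 9 × 8 × 2 = 144
Sorted descending: 640, 600, 300, 144, 126, 120, 90, 60, 36.
The third-highest RPN is 300 (H).

300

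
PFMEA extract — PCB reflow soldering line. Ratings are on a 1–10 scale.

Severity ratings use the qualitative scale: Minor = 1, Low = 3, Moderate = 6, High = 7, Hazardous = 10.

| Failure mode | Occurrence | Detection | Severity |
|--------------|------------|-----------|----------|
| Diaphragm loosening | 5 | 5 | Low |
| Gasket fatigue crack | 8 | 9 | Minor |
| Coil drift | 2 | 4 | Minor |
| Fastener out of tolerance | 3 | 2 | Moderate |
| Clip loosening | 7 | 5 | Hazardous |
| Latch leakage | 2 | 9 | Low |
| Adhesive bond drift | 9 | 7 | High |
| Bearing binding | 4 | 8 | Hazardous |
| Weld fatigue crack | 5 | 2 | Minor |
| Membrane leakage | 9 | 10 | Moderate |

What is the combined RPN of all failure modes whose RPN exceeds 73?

RPN = Severity × Occurrence × Detection:
  Diaphragm loosening: 3 × 5 × 5 = 75
  Gasket fatigue crack: 1 × 8 × 9 = 72
  Coil drift: 1 × 2 × 4 = 8
  Fastener out of tolerance: 6 × 3 × 2 = 36
  Clip loosening: 10 × 7 × 5 = 350
  Latch leakage: 3 × 2 × 9 = 54
  Adhesive bond drift: 7 × 9 × 7 = 441
  Bearing binding: 10 × 4 × 8 = 320
  Weld fatigue crack: 1 × 5 × 2 = 10
  Membrane leakage: 6 × 9 × 10 = 540
RPN > 73: Diaphragm loosening (75), Clip loosening (350), Adhesive bond drift (441), Bearing binding (320), Membrane leakage (540).
Sum: 75 + 350 + 441 + 320 + 540 = 1726.

1726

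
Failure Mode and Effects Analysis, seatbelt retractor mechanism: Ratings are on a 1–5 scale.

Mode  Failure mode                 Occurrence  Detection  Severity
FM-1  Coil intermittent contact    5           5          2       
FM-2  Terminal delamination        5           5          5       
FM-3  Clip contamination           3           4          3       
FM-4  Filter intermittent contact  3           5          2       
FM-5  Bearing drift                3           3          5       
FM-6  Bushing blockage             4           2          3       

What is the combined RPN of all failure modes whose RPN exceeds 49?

175

RPN = Severity × Occurrence × Detection:
  FM-1: 2 × 5 × 5 = 50
  FM-2: 5 × 5 × 5 = 125
  FM-3: 3 × 3 × 4 = 36
  FM-4: 2 × 3 × 5 = 30
  FM-5: 5 × 3 × 3 = 45
  FM-6: 3 × 4 × 2 = 24
RPN > 49: FM-1 (50), FM-2 (125).
Sum: 50 + 125 = 175.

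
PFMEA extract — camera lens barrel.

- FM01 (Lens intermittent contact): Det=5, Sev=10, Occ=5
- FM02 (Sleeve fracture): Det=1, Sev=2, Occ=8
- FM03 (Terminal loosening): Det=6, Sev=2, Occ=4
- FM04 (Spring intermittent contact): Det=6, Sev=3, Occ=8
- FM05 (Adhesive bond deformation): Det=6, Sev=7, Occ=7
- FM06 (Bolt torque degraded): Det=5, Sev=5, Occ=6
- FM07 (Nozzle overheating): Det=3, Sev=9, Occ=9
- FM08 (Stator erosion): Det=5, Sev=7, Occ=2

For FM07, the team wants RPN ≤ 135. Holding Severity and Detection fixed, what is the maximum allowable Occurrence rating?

5

FM07: S=9, O=9, D=3 → current RPN = 243.
Fixed product = 27. Need 27 × O ≤ 135, so O ≤ 135/27 = 5.00.
Maximum integer Occurrence rating = 5 (gives RPN 135; O=6 would give 162 > 135).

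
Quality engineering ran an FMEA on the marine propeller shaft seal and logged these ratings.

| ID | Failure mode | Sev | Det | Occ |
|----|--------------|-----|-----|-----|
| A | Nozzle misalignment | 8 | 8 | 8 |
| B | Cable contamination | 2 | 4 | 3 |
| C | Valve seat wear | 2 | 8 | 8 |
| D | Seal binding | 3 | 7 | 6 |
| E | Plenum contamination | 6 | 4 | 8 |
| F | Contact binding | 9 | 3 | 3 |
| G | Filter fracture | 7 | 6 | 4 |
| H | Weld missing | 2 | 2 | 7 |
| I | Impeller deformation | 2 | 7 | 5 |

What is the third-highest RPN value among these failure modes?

RPN = Severity × Occurrence × Detection:
  A: 8 × 8 × 8 = 512
  B: 2 × 3 × 4 = 24
  C: 2 × 8 × 8 = 128
  D: 3 × 6 × 7 = 126
  E: 6 × 8 × 4 = 192
  F: 9 × 3 × 3 = 81
  G: 7 × 4 × 6 = 168
  H: 2 × 7 × 2 = 28
  I: 2 × 5 × 7 = 70
Sorted descending: 512, 192, 168, 128, 126, 81, 70, 28, 24.
The third-highest RPN is 168 (G).

168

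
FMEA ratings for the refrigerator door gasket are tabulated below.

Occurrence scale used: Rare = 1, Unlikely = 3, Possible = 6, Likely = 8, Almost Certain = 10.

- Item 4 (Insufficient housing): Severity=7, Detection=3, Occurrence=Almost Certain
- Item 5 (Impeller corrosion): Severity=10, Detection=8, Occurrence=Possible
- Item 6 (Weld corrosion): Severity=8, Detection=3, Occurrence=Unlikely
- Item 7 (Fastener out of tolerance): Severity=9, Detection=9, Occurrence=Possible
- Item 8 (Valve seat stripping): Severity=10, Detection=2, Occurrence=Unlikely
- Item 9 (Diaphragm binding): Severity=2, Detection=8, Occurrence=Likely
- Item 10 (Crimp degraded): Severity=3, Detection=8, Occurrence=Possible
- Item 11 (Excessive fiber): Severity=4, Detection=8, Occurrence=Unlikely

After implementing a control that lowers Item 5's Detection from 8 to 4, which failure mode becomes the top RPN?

Item 7

RPN = Severity × Occurrence × Detection:
  Item 4: 7 × 10 × 3 = 210
  Item 5: 10 × 6 × 8 = 480
  Item 6: 8 × 3 × 3 = 72
  Item 7: 9 × 6 × 9 = 486
  Item 8: 10 × 3 × 2 = 60
  Item 9: 2 × 8 × 8 = 128
  Item 10: 3 × 6 × 8 = 144
  Item 11: 4 × 3 × 8 = 96
After action: Item 5 → 10 × 6 × 4 = 240.
Revised RPNs: Item 7=486, Item 5=240, Item 4=210, Item 10=144, Item 9=128, Item 11=96, Item 6=72, Item 8=60.
Highest is now Item 7 (486).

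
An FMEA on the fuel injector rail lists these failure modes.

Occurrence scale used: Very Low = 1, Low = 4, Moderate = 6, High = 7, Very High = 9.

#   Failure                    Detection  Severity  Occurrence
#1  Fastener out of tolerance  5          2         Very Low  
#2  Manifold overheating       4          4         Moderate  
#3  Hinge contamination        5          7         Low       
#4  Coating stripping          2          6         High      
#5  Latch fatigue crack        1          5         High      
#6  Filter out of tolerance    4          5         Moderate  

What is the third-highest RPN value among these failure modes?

RPN = Severity × Occurrence × Detection:
  #1: 2 × 1 × 5 = 10
  #2: 4 × 6 × 4 = 96
  #3: 7 × 4 × 5 = 140
  #4: 6 × 7 × 2 = 84
  #5: 5 × 7 × 1 = 35
  #6: 5 × 6 × 4 = 120
Sorted descending: 140, 120, 96, 84, 35, 10.
The third-highest RPN is 96 (#2).

96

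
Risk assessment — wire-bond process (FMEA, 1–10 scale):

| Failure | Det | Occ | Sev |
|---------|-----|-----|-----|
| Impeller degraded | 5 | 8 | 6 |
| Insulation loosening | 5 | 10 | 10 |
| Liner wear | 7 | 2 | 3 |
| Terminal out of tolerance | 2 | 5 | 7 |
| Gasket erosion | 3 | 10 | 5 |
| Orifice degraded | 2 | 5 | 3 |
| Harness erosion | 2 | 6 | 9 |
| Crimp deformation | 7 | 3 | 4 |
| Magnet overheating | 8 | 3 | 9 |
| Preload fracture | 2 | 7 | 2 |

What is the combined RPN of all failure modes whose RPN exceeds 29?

1440

RPN = Severity × Occurrence × Detection:
  Impeller degraded: 6 × 8 × 5 = 240
  Insulation loosening: 10 × 10 × 5 = 500
  Liner wear: 3 × 2 × 7 = 42
  Terminal out of tolerance: 7 × 5 × 2 = 70
  Gasket erosion: 5 × 10 × 3 = 150
  Orifice degraded: 3 × 5 × 2 = 30
  Harness erosion: 9 × 6 × 2 = 108
  Crimp deformation: 4 × 3 × 7 = 84
  Magnet overheating: 9 × 3 × 8 = 216
  Preload fracture: 2 × 7 × 2 = 28
RPN > 29: Impeller degraded (240), Insulation loosening (500), Liner wear (42), Terminal out of tolerance (70), Gasket erosion (150), Orifice degraded (30), Harness erosion (108), Crimp deformation (84), Magnet overheating (216).
Sum: 240 + 500 + 42 + 70 + 150 + 30 + 108 + 84 + 216 = 1440.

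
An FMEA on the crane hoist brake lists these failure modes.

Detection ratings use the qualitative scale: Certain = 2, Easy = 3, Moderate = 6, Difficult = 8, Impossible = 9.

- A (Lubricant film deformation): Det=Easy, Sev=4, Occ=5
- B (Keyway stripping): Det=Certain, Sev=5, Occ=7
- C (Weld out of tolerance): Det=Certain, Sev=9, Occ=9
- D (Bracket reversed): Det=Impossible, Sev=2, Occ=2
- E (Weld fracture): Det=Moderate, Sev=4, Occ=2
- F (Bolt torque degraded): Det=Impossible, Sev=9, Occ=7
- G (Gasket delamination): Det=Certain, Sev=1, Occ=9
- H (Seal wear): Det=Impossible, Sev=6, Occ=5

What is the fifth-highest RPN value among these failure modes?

RPN = Severity × Occurrence × Detection:
  A: 4 × 5 × 3 = 60
  B: 5 × 7 × 2 = 70
  C: 9 × 9 × 2 = 162
  D: 2 × 2 × 9 = 36
  E: 4 × 2 × 6 = 48
  F: 9 × 7 × 9 = 567
  G: 1 × 9 × 2 = 18
  H: 6 × 5 × 9 = 270
Sorted descending: 567, 270, 162, 70, 60, 48, 36, 18.
The fifth-highest RPN is 60 (A).

60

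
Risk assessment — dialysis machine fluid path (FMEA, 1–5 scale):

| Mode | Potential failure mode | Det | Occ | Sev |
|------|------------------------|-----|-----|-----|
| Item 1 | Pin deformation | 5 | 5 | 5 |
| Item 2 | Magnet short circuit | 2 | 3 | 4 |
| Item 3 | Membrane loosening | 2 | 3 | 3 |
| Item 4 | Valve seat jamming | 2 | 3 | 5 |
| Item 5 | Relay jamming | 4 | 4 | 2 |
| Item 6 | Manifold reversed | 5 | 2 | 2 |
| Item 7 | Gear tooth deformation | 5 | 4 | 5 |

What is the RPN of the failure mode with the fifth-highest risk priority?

24

RPN = Severity × Occurrence × Detection:
  Item 1: 5 × 5 × 5 = 125
  Item 2: 4 × 3 × 2 = 24
  Item 3: 3 × 3 × 2 = 18
  Item 4: 5 × 3 × 2 = 30
  Item 5: 2 × 4 × 4 = 32
  Item 6: 2 × 2 × 5 = 20
  Item 7: 5 × 4 × 5 = 100
Sorted descending: 125, 100, 32, 30, 24, 20, 18.
The fifth-highest RPN is 24 (Item 2).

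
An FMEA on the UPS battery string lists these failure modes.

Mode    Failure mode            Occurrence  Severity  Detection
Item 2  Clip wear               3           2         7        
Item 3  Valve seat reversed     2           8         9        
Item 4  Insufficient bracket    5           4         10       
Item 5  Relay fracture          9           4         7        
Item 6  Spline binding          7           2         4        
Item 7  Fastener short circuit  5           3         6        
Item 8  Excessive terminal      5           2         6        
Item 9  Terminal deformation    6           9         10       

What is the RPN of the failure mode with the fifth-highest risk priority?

RPN = Severity × Occurrence × Detection:
  Item 2: 2 × 3 × 7 = 42
  Item 3: 8 × 2 × 9 = 144
  Item 4: 4 × 5 × 10 = 200
  Item 5: 4 × 9 × 7 = 252
  Item 6: 2 × 7 × 4 = 56
  Item 7: 3 × 5 × 6 = 90
  Item 8: 2 × 5 × 6 = 60
  Item 9: 9 × 6 × 10 = 540
Sorted descending: 540, 252, 200, 144, 90, 60, 56, 42.
The fifth-highest RPN is 90 (Item 7).

90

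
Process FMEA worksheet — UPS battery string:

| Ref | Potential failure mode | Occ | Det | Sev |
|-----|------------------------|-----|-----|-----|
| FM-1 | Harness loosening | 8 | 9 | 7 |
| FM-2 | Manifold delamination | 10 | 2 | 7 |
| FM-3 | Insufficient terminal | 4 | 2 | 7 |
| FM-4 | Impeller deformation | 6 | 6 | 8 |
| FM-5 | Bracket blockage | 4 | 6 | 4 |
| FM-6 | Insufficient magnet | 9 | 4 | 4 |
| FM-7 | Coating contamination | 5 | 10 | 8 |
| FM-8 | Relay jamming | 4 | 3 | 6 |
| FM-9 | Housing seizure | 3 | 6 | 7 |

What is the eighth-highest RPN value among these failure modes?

72

RPN = Severity × Occurrence × Detection:
  FM-1: 7 × 8 × 9 = 504
  FM-2: 7 × 10 × 2 = 140
  FM-3: 7 × 4 × 2 = 56
  FM-4: 8 × 6 × 6 = 288
  FM-5: 4 × 4 × 6 = 96
  FM-6: 4 × 9 × 4 = 144
  FM-7: 8 × 5 × 10 = 400
  FM-8: 6 × 4 × 3 = 72
  FM-9: 7 × 3 × 6 = 126
Sorted descending: 504, 400, 288, 144, 140, 126, 96, 72, 56.
The eighth-highest RPN is 72 (FM-8).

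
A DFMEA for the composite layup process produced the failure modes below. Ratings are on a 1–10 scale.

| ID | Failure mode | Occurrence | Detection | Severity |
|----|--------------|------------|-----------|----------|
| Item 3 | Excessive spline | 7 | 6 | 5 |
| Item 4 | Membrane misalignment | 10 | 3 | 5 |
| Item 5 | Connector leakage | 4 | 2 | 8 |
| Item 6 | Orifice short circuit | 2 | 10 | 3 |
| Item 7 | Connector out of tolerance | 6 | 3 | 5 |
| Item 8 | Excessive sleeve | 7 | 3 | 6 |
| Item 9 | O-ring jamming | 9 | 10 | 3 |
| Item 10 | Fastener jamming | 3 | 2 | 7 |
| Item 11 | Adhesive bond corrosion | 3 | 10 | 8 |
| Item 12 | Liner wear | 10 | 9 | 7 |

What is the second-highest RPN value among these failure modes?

RPN = Severity × Occurrence × Detection:
  Item 3: 5 × 7 × 6 = 210
  Item 4: 5 × 10 × 3 = 150
  Item 5: 8 × 4 × 2 = 64
  Item 6: 3 × 2 × 10 = 60
  Item 7: 5 × 6 × 3 = 90
  Item 8: 6 × 7 × 3 = 126
  Item 9: 3 × 9 × 10 = 270
  Item 10: 7 × 3 × 2 = 42
  Item 11: 8 × 3 × 10 = 240
  Item 12: 7 × 10 × 9 = 630
Sorted descending: 630, 270, 240, 210, 150, 126, 90, 64, 60, 42.
The second-highest RPN is 270 (Item 9).

270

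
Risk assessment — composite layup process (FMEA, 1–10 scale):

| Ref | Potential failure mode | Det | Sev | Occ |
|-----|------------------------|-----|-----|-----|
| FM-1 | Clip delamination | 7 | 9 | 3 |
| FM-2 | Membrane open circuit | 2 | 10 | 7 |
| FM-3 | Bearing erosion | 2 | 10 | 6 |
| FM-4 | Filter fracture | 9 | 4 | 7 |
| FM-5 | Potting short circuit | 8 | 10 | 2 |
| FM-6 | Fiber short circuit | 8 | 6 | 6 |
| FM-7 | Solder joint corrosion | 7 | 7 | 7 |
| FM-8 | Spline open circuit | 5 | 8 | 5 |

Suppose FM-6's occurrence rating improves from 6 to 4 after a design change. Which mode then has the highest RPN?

RPN = Severity × Occurrence × Detection:
  FM-1: 9 × 3 × 7 = 189
  FM-2: 10 × 7 × 2 = 140
  FM-3: 10 × 6 × 2 = 120
  FM-4: 4 × 7 × 9 = 252
  FM-5: 10 × 2 × 8 = 160
  FM-6: 6 × 6 × 8 = 288
  FM-7: 7 × 7 × 7 = 343
  FM-8: 8 × 5 × 5 = 200
After action: FM-6 → 6 × 4 × 8 = 192.
Revised RPNs: FM-7=343, FM-4=252, FM-8=200, FM-6=192, FM-1=189, FM-5=160, FM-2=140, FM-3=120.
Highest is now FM-7 (343).

FM-7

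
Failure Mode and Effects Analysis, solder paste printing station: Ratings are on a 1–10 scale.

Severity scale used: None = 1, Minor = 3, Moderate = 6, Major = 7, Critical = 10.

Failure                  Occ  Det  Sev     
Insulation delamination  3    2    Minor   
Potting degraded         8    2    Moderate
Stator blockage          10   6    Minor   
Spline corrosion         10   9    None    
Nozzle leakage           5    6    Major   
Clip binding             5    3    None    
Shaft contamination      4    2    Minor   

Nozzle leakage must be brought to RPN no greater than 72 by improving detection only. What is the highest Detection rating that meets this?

2

Nozzle leakage: S=7, O=5, D=6 → current RPN = 210.
Fixed product = 35. Need 35 × D ≤ 72, so D ≤ 72/35 = 2.06.
Maximum integer Detection rating = 2 (gives RPN 70; D=3 would give 105 > 72).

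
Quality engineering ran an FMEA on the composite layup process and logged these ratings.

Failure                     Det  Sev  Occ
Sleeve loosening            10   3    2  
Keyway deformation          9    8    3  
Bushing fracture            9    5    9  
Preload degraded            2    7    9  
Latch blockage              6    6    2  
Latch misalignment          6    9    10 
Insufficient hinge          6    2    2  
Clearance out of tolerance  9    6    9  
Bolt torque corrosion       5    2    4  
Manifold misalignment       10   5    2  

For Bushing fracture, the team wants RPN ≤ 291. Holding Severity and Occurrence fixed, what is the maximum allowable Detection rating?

6

Bushing fracture: S=5, O=9, D=9 → current RPN = 405.
Fixed product = 45. Need 45 × D ≤ 291, so D ≤ 291/45 = 6.47.
Maximum integer Detection rating = 6 (gives RPN 270; D=7 would give 315 > 291).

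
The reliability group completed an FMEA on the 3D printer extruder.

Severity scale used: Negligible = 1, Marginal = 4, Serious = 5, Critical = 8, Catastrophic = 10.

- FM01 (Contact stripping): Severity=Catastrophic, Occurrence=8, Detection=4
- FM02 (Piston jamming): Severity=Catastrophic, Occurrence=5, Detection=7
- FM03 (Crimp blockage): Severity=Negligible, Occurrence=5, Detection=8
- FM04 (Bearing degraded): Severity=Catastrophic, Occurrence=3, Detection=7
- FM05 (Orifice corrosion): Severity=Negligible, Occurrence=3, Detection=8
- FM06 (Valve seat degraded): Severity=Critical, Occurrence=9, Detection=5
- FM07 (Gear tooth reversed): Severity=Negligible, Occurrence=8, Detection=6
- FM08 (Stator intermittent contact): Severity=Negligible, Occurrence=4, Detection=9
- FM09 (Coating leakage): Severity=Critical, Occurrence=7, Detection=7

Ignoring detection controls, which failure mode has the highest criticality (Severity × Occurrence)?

Criticality = Severity × Occurrence:
  FM01: 10 × 8 = 80
  FM02: 10 × 5 = 50
  FM03: 1 × 5 = 5
  FM04: 10 × 3 = 30
  FM05: 1 × 3 = 3
  FM06: 8 × 9 = 72
  FM07: 1 × 8 = 8
  FM08: 1 × 4 = 4
  FM09: 8 × 7 = 56
Highest criticality is 80 → FM01.

FM01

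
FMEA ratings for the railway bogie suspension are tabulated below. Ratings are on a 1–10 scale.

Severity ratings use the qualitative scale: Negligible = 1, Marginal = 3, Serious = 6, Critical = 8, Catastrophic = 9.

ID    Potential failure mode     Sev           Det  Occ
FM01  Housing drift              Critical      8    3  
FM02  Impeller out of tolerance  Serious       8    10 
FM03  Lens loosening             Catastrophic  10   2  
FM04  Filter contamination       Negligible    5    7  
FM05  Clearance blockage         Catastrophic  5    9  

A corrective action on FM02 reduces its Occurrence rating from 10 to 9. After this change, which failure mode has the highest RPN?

FM02

RPN = Severity × Occurrence × Detection:
  FM01: 8 × 3 × 8 = 192
  FM02: 6 × 10 × 8 = 480
  FM03: 9 × 2 × 10 = 180
  FM04: 1 × 7 × 5 = 35
  FM05: 9 × 9 × 5 = 405
After action: FM02 → 6 × 9 × 8 = 432.
Revised RPNs: FM02=432, FM05=405, FM01=192, FM03=180, FM04=35.
Highest is now FM02 (432).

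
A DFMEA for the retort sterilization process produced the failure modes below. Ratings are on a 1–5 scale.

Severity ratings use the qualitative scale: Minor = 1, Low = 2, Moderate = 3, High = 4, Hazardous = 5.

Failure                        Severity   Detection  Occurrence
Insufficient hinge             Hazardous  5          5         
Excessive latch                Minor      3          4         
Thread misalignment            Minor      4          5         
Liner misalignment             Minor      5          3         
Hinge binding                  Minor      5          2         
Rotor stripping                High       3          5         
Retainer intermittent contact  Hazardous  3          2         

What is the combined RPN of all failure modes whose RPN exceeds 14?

250

RPN = Severity × Occurrence × Detection:
  Insufficient hinge: 5 × 5 × 5 = 125
  Excessive latch: 1 × 4 × 3 = 12
  Thread misalignment: 1 × 5 × 4 = 20
  Liner misalignment: 1 × 3 × 5 = 15
  Hinge binding: 1 × 2 × 5 = 10
  Rotor stripping: 4 × 5 × 3 = 60
  Retainer intermittent contact: 5 × 2 × 3 = 30
RPN > 14: Insufficient hinge (125), Thread misalignment (20), Liner misalignment (15), Rotor stripping (60), Retainer intermittent contact (30).
Sum: 125 + 20 + 15 + 60 + 30 = 250.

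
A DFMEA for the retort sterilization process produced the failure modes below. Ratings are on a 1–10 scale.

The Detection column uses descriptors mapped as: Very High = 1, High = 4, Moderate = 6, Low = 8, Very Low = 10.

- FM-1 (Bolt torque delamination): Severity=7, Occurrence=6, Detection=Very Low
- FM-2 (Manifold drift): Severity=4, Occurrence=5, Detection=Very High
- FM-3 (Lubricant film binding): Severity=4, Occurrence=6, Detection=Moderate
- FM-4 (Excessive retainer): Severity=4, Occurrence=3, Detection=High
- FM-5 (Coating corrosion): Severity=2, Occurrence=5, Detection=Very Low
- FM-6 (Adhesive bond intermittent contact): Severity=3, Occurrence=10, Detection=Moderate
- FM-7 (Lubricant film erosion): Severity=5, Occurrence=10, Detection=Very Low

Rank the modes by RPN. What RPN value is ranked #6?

RPN = Severity × Occurrence × Detection:
  FM-1: 7 × 6 × 10 = 420
  FM-2: 4 × 5 × 1 = 20
  FM-3: 4 × 6 × 6 = 144
  FM-4: 4 × 3 × 4 = 48
  FM-5: 2 × 5 × 10 = 100
  FM-6: 3 × 10 × 6 = 180
  FM-7: 5 × 10 × 10 = 500
Sorted descending: 500, 420, 180, 144, 100, 48, 20.
The sixth-highest RPN is 48 (FM-4).

48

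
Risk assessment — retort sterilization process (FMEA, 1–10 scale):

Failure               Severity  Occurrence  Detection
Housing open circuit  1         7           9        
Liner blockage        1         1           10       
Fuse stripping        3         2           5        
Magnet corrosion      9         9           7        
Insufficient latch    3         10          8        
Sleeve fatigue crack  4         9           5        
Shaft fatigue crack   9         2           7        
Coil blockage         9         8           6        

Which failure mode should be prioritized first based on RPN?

RPN = Severity × Occurrence × Detection:
  Housing open circuit: 1 × 7 × 9 = 63
  Liner blockage: 1 × 1 × 10 = 10
  Fuse stripping: 3 × 2 × 5 = 30
  Magnet corrosion: 9 × 9 × 7 = 567
  Insufficient latch: 3 × 10 × 8 = 240
  Sleeve fatigue crack: 4 × 9 × 5 = 180
  Shaft fatigue crack: 9 × 2 × 7 = 126
  Coil blockage: 9 × 8 × 6 = 432
Highest RPN is 567 → Magnet corrosion.

Magnet corrosion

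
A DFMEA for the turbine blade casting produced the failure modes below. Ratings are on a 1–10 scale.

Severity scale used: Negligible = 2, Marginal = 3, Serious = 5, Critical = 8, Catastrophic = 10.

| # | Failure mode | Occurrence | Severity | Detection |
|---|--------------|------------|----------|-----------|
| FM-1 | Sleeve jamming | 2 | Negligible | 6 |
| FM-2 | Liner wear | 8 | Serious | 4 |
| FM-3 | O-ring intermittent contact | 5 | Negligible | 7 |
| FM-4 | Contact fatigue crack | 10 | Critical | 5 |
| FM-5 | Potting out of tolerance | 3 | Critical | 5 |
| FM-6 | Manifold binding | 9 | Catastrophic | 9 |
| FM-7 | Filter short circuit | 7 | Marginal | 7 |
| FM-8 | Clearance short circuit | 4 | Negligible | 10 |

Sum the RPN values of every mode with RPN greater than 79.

1717

RPN = Severity × Occurrence × Detection:
  FM-1: 2 × 2 × 6 = 24
  FM-2: 5 × 8 × 4 = 160
  FM-3: 2 × 5 × 7 = 70
  FM-4: 8 × 10 × 5 = 400
  FM-5: 8 × 3 × 5 = 120
  FM-6: 10 × 9 × 9 = 810
  FM-7: 3 × 7 × 7 = 147
  FM-8: 2 × 4 × 10 = 80
RPN > 79: FM-2 (160), FM-4 (400), FM-5 (120), FM-6 (810), FM-7 (147), FM-8 (80).
Sum: 160 + 400 + 120 + 810 + 147 + 80 = 1717.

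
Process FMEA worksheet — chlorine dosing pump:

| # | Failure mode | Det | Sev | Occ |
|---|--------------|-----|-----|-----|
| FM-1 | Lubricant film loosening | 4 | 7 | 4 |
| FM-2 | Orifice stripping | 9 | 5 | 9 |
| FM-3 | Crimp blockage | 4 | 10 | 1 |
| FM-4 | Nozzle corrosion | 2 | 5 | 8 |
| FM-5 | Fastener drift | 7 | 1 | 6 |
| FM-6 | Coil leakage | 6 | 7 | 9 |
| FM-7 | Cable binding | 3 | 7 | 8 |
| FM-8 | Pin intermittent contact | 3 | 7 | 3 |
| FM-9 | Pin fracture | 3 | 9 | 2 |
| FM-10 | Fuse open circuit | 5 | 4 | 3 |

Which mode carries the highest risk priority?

RPN = Severity × Occurrence × Detection:
  FM-1: 7 × 4 × 4 = 112
  FM-2: 5 × 9 × 9 = 405
  FM-3: 10 × 1 × 4 = 40
  FM-4: 5 × 8 × 2 = 80
  FM-5: 1 × 6 × 7 = 42
  FM-6: 7 × 9 × 6 = 378
  FM-7: 7 × 8 × 3 = 168
  FM-8: 7 × 3 × 3 = 63
  FM-9: 9 × 2 × 3 = 54
  FM-10: 4 × 3 × 5 = 60
Highest RPN is 405 → FM-2.

FM-2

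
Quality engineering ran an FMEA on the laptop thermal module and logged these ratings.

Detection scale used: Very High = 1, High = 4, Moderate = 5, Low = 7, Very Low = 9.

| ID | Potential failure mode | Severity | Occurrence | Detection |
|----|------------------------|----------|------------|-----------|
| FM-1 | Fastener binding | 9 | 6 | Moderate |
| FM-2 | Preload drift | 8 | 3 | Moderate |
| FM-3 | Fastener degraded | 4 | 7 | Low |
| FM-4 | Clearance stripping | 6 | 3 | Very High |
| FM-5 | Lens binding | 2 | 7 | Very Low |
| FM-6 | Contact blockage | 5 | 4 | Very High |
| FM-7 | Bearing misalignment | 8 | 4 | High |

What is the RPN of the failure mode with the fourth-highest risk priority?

126

RPN = Severity × Occurrence × Detection:
  FM-1: 9 × 6 × 5 = 270
  FM-2: 8 × 3 × 5 = 120
  FM-3: 4 × 7 × 7 = 196
  FM-4: 6 × 3 × 1 = 18
  FM-5: 2 × 7 × 9 = 126
  FM-6: 5 × 4 × 1 = 20
  FM-7: 8 × 4 × 4 = 128
Sorted descending: 270, 196, 128, 126, 120, 20, 18.
The fourth-highest RPN is 126 (FM-5).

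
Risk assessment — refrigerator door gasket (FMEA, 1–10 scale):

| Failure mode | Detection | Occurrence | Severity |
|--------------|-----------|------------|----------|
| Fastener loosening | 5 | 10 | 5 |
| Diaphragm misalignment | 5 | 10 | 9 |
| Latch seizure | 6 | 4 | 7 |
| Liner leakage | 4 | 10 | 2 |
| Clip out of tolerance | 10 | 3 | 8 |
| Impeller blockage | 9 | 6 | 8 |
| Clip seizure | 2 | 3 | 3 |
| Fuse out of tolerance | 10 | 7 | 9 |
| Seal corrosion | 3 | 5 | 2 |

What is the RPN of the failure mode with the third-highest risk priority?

RPN = Severity × Occurrence × Detection:
  Fastener loosening: 5 × 10 × 5 = 250
  Diaphragm misalignment: 9 × 10 × 5 = 450
  Latch seizure: 7 × 4 × 6 = 168
  Liner leakage: 2 × 10 × 4 = 80
  Clip out of tolerance: 8 × 3 × 10 = 240
  Impeller blockage: 8 × 6 × 9 = 432
  Clip seizure: 3 × 3 × 2 = 18
  Fuse out of tolerance: 9 × 7 × 10 = 630
  Seal corrosion: 2 × 5 × 3 = 30
Sorted descending: 630, 450, 432, 250, 240, 168, 80, 30, 18.
The third-highest RPN is 432 (Impeller blockage).

432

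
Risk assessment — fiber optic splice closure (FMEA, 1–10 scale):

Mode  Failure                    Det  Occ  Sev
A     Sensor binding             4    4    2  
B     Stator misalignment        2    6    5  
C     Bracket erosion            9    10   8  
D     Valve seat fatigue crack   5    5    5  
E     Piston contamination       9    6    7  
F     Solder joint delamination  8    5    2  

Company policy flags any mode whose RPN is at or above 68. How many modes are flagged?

4

RPN = Severity × Occurrence × Detection:
  A: 2 × 4 × 4 = 32
  B: 5 × 6 × 2 = 60
  C: 8 × 10 × 9 = 720
  D: 5 × 5 × 5 = 125
  E: 7 × 6 × 9 = 378
  F: 2 × 5 × 8 = 80
Modes with RPN ≥ 68: C (720), D (125), E (378), F (80) → 4.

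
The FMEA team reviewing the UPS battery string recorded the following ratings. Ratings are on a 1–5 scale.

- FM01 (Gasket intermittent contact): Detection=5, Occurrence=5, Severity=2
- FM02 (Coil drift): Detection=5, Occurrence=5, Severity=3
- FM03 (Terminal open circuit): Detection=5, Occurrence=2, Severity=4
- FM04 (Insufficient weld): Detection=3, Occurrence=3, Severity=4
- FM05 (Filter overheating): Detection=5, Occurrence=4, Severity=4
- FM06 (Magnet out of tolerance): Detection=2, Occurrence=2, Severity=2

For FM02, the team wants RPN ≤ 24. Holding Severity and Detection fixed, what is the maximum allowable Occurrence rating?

FM02: S=3, O=5, D=5 → current RPN = 75.
Fixed product = 15. Need 15 × O ≤ 24, so O ≤ 24/15 = 1.60.
Maximum integer Occurrence rating = 1 (gives RPN 15; O=2 would give 30 > 24).

1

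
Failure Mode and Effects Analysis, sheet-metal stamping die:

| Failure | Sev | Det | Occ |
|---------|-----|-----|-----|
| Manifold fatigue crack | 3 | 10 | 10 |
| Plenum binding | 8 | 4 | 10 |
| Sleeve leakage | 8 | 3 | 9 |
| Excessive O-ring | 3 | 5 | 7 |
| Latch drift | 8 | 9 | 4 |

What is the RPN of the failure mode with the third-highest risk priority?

288

RPN = Severity × Occurrence × Detection:
  Manifold fatigue crack: 3 × 10 × 10 = 300
  Plenum binding: 8 × 10 × 4 = 320
  Sleeve leakage: 8 × 9 × 3 = 216
  Excessive O-ring: 3 × 7 × 5 = 105
  Latch drift: 8 × 4 × 9 = 288
Sorted descending: 320, 300, 288, 216, 105.
The third-highest RPN is 288 (Latch drift).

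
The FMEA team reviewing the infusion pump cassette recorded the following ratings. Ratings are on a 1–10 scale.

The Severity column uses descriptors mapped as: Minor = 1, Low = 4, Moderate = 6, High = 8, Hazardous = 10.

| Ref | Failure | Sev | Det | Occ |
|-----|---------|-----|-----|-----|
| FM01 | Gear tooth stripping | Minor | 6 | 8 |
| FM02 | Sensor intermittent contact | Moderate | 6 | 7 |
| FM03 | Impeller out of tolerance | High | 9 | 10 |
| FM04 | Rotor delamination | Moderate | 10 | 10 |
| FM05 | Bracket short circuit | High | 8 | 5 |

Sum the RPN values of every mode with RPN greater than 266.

RPN = Severity × Occurrence × Detection:
  FM01: 1 × 8 × 6 = 48
  FM02: 6 × 7 × 6 = 252
  FM03: 8 × 10 × 9 = 720
  FM04: 6 × 10 × 10 = 600
  FM05: 8 × 5 × 8 = 320
RPN > 266: FM03 (720), FM04 (600), FM05 (320).
Sum: 720 + 600 + 320 = 1640.

1640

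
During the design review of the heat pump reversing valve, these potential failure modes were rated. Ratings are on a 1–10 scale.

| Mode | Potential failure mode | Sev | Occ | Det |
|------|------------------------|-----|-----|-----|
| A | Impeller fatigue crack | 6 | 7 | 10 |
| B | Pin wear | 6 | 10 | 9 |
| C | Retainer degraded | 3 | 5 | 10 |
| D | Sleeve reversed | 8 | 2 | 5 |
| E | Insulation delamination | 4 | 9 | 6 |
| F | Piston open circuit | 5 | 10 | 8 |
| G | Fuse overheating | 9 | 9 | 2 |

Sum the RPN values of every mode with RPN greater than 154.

1738

RPN = Severity × Occurrence × Detection:
  A: 6 × 7 × 10 = 420
  B: 6 × 10 × 9 = 540
  C: 3 × 5 × 10 = 150
  D: 8 × 2 × 5 = 80
  E: 4 × 9 × 6 = 216
  F: 5 × 10 × 8 = 400
  G: 9 × 9 × 2 = 162
RPN > 154: A (420), B (540), E (216), F (400), G (162).
Sum: 420 + 540 + 216 + 400 + 162 = 1738.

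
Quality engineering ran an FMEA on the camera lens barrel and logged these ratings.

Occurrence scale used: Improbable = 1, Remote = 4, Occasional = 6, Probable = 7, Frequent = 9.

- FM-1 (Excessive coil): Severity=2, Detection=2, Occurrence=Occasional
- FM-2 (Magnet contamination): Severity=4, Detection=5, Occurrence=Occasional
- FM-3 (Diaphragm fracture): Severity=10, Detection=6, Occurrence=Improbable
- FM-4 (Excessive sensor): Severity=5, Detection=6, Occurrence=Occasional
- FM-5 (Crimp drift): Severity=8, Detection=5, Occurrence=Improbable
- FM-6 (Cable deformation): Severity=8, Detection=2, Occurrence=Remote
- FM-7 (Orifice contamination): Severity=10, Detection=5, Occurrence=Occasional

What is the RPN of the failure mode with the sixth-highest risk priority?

40

RPN = Severity × Occurrence × Detection:
  FM-1: 2 × 6 × 2 = 24
  FM-2: 4 × 6 × 5 = 120
  FM-3: 10 × 1 × 6 = 60
  FM-4: 5 × 6 × 6 = 180
  FM-5: 8 × 1 × 5 = 40
  FM-6: 8 × 4 × 2 = 64
  FM-7: 10 × 6 × 5 = 300
Sorted descending: 300, 180, 120, 64, 60, 40, 24.
The sixth-highest RPN is 40 (FM-5).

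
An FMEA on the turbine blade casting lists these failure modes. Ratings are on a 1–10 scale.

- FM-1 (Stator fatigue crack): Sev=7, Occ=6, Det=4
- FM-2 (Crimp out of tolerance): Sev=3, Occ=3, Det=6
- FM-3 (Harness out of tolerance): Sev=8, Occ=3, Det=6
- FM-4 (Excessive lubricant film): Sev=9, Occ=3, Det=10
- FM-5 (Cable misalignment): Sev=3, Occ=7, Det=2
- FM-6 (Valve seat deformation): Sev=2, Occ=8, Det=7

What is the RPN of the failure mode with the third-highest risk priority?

RPN = Severity × Occurrence × Detection:
  FM-1: 7 × 6 × 4 = 168
  FM-2: 3 × 3 × 6 = 54
  FM-3: 8 × 3 × 6 = 144
  FM-4: 9 × 3 × 10 = 270
  FM-5: 3 × 7 × 2 = 42
  FM-6: 2 × 8 × 7 = 112
Sorted descending: 270, 168, 144, 112, 54, 42.
The third-highest RPN is 144 (FM-3).

144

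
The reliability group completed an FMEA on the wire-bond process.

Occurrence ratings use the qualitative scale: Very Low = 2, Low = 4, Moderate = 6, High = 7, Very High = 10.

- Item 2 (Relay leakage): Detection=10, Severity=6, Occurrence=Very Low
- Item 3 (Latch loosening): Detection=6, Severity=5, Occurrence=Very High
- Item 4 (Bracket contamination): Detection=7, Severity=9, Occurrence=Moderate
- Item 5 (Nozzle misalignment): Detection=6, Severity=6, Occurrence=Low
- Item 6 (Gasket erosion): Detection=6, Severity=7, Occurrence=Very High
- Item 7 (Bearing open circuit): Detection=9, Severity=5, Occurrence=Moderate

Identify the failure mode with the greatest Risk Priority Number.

RPN = Severity × Occurrence × Detection:
  Item 2: 6 × 2 × 10 = 120
  Item 3: 5 × 10 × 6 = 300
  Item 4: 9 × 6 × 7 = 378
  Item 5: 6 × 4 × 6 = 144
  Item 6: 7 × 10 × 6 = 420
  Item 7: 5 × 6 × 9 = 270
Highest RPN is 420 → Item 6.

Item 6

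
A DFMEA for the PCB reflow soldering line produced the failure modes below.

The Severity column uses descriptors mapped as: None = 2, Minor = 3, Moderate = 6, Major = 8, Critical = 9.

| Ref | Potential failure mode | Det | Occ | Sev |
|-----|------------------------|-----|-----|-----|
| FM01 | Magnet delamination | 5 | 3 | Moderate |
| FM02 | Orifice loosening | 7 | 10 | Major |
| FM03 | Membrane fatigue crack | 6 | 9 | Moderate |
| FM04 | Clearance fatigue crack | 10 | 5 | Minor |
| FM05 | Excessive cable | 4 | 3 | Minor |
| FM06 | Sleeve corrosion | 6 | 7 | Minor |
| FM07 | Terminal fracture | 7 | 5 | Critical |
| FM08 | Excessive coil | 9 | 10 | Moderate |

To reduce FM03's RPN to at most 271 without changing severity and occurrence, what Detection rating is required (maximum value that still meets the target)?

5

FM03: S=6, O=9, D=6 → current RPN = 324.
Fixed product = 54. Need 54 × D ≤ 271, so D ≤ 271/54 = 5.02.
Maximum integer Detection rating = 5 (gives RPN 270; D=6 would give 324 > 271).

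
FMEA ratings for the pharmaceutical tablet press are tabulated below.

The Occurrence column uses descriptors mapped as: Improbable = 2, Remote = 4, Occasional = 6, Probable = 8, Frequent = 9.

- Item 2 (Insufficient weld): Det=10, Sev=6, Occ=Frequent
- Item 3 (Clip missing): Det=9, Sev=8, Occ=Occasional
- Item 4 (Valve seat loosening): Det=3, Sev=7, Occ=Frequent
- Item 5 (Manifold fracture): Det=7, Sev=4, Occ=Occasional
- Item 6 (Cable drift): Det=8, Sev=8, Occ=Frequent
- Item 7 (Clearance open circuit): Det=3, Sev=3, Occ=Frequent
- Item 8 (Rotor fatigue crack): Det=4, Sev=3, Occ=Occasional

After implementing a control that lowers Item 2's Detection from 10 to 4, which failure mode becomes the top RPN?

RPN = Severity × Occurrence × Detection:
  Item 2: 6 × 9 × 10 = 540
  Item 3: 8 × 6 × 9 = 432
  Item 4: 7 × 9 × 3 = 189
  Item 5: 4 × 6 × 7 = 168
  Item 6: 8 × 9 × 8 = 576
  Item 7: 3 × 9 × 3 = 81
  Item 8: 3 × 6 × 4 = 72
After action: Item 2 → 6 × 9 × 4 = 216.
Revised RPNs: Item 6=576, Item 3=432, Item 2=216, Item 4=189, Item 5=168, Item 7=81, Item 8=72.
Highest is now Item 6 (576).

Item 6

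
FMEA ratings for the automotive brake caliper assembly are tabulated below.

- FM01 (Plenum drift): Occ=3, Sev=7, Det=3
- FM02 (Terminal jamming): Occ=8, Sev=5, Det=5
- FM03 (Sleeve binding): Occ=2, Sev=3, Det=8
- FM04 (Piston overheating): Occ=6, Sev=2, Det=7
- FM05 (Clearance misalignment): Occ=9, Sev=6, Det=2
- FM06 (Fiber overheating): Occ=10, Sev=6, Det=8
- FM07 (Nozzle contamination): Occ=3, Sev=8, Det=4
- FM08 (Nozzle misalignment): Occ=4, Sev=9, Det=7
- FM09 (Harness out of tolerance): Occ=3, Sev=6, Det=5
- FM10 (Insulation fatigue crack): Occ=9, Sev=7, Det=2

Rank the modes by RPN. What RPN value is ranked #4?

126

RPN = Severity × Occurrence × Detection:
  FM01: 7 × 3 × 3 = 63
  FM02: 5 × 8 × 5 = 200
  FM03: 3 × 2 × 8 = 48
  FM04: 2 × 6 × 7 = 84
  FM05: 6 × 9 × 2 = 108
  FM06: 6 × 10 × 8 = 480
  FM07: 8 × 3 × 4 = 96
  FM08: 9 × 4 × 7 = 252
  FM09: 6 × 3 × 5 = 90
  FM10: 7 × 9 × 2 = 126
Sorted descending: 480, 252, 200, 126, 108, 96, 90, 84, 63, 48.
The fourth-highest RPN is 126 (FM10).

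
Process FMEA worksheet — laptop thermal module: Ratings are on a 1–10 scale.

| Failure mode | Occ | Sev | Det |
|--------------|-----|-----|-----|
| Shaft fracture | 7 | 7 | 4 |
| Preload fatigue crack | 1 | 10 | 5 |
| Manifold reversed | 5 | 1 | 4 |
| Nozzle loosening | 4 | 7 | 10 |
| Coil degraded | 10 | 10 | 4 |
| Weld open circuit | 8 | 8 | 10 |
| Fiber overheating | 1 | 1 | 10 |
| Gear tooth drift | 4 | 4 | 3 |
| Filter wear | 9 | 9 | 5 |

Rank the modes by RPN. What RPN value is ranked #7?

48

RPN = Severity × Occurrence × Detection:
  Shaft fracture: 7 × 7 × 4 = 196
  Preload fatigue crack: 10 × 1 × 5 = 50
  Manifold reversed: 1 × 5 × 4 = 20
  Nozzle loosening: 7 × 4 × 10 = 280
  Coil degraded: 10 × 10 × 4 = 400
  Weld open circuit: 8 × 8 × 10 = 640
  Fiber overheating: 1 × 1 × 10 = 10
  Gear tooth drift: 4 × 4 × 3 = 48
  Filter wear: 9 × 9 × 5 = 405
Sorted descending: 640, 405, 400, 280, 196, 50, 48, 20, 10.
The seventh-highest RPN is 48 (Gear tooth drift).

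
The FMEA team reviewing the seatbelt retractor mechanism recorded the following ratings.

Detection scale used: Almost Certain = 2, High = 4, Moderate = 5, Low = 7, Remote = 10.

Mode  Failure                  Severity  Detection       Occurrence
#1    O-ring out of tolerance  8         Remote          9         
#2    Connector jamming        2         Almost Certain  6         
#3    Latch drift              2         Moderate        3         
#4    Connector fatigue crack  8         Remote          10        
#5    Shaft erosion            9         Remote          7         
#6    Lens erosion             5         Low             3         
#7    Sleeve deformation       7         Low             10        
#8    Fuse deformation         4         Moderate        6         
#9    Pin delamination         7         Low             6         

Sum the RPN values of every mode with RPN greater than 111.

RPN = Severity × Occurrence × Detection:
  #1: 8 × 9 × 10 = 720
  #2: 2 × 6 × 2 = 24
  #3: 2 × 3 × 5 = 30
  #4: 8 × 10 × 10 = 800
  #5: 9 × 7 × 10 = 630
  #6: 5 × 3 × 7 = 105
  #7: 7 × 10 × 7 = 490
  #8: 4 × 6 × 5 = 120
  #9: 7 × 6 × 7 = 294
RPN > 111: #1 (720), #4 (800), #5 (630), #7 (490), #8 (120), #9 (294).
Sum: 720 + 800 + 630 + 490 + 120 + 294 = 3054.

3054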